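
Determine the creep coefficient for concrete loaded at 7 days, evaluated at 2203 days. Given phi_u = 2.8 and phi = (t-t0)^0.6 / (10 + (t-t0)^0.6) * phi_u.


dt = 2203 - 7 = 2196
phi = 2196^0.6 / (10 + 2196^0.6) * 2.8
= 2.548

2.548


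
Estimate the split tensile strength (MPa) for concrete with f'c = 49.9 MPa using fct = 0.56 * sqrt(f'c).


fct = 0.56 * sqrt(49.9)
= 0.56 * 7.064
= 3.956 MPa

3.956


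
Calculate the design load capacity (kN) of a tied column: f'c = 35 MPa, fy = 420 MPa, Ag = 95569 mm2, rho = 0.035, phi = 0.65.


Ast = rho * Ag = 0.035 * 95569 = 3344.915 mm2
phi*Pn = 0.65 * 0.80 * (0.85 * 35 * (95569 - 3344.915) + 420 * 3344.915) / 1000
= 2157.24 kN

2157.24


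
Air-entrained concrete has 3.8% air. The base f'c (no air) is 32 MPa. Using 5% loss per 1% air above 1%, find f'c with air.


Strength loss = (3.8 - 1) * 5 = 14.0%
f'c = 32 * (1 - 14.0/100)
= 27.52 MPa

27.52


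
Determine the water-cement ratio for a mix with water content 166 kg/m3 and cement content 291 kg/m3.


w/c = water / cement
w/c = 166 / 291 = 0.57

0.57


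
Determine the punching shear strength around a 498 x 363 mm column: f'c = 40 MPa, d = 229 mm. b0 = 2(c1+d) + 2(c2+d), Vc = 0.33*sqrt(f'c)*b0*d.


b0 = 2*(498 + 229) + 2*(363 + 229) = 2638 mm
Vc = 0.33 * sqrt(40) * 2638 * 229 / 1000
= 1260.82 kN

1260.82


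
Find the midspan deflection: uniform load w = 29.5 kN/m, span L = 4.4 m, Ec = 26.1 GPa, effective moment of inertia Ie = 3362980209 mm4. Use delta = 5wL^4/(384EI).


Convert: L = 4.4 m = 4400 mm, Ec = 26.1 GPa = 26100 MPa
delta = 5 * 29.5 * 4400^4 / (384 * 26100 * 3362980209)
= 1.64 mm

1.64


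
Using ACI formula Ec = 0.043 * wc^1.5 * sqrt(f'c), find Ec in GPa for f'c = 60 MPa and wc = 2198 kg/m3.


Ec = 0.043 * 2198^1.5 * sqrt(60) / 1000
= 34.32 GPa

34.32


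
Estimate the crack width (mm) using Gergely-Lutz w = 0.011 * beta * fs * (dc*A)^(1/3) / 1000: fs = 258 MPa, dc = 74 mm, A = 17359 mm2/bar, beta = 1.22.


w = 0.011 * beta * fs * (dc * A)^(1/3) / 1000
= 0.011 * 1.22 * 258 * (74 * 17359)^(1/3) / 1000
= 0.376 mm

0.376


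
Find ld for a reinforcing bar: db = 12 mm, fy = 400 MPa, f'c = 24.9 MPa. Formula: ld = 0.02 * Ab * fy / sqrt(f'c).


Ab = pi * 12^2 / 4 = 113.097 mm2
ld = 0.02 * 113.097 * 400 / sqrt(24.9)
= 181.3 mm

181.3


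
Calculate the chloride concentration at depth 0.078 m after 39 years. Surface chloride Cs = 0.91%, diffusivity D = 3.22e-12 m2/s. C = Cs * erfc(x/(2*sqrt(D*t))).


t_seconds = 39 * 365.25 * 24 * 3600 = 1230746400.0 s
arg = 0.078 / (2 * sqrt(3.22e-12 * 1230746400.0))
= 0.6195
erfc(0.6195) = 0.381
C = 0.91 * 0.381 = 0.3467%

0.3467


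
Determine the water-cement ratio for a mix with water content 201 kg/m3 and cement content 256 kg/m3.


w/c = water / cement
w/c = 201 / 256 = 0.785

0.785


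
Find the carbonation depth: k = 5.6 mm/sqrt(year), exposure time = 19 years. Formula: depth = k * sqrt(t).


depth = k * sqrt(t)
= 5.6 * sqrt(19)
= 24.41 mm

24.41


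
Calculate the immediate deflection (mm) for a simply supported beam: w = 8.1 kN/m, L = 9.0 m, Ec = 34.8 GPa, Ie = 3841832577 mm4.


Convert: L = 9.0 m = 9000 mm, Ec = 34.8 GPa = 34800 MPa
delta = 5 * 8.1 * 9000^4 / (384 * 34800 * 3841832577)
= 5.18 mm

5.18


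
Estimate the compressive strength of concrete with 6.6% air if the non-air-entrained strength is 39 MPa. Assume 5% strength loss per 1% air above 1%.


Strength loss = (6.6 - 1) * 5 = 28.0%
f'c = 39 * (1 - 28.0/100)
= 28.08 MPa

28.08


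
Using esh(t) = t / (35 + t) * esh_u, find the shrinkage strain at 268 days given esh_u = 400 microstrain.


esh(268) = 268 / (35 + 268) * 400
= 268 / 303 * 400
= 353.8 microstrain

353.8


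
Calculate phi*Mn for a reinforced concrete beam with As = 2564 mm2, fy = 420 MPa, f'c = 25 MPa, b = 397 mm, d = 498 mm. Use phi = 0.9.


a = As * fy / (0.85 * f'c * b)
= 2564 * 420 / (0.85 * 25 * 397)
= 127.6491 mm
Mn = As * fy * (d - a/2) / 10^6
= 467.5548 kN-m
phi*Mn = 0.9 * 467.5548 = 420.8 kN-m

420.8


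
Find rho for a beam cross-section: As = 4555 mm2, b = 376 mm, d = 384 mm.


rho = As / (b * d)
= 4555 / (376 * 384)
= 0.0315

0.0315


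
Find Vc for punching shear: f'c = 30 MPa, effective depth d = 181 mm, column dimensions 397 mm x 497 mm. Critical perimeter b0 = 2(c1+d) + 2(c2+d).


b0 = 2*(397 + 181) + 2*(497 + 181) = 2512 mm
Vc = 0.33 * sqrt(30) * 2512 * 181 / 1000
= 821.81 kN

821.81


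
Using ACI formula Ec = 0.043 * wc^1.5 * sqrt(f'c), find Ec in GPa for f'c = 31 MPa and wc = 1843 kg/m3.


Ec = 0.043 * 1843^1.5 * sqrt(31) / 1000
= 18.94 GPa

18.94


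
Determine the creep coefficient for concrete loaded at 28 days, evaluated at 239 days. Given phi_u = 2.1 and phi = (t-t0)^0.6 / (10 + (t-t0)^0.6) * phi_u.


dt = 239 - 28 = 211
phi = 211^0.6 / (10 + 211^0.6) * 2.1
= 1.497

1.497


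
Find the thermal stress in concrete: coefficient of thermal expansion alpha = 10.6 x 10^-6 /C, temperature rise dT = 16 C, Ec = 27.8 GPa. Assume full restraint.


sigma = alpha * dT * Ec
= 10.6e-6 * 16 * 27.8 * 1000
= 4.715 MPa

4.715


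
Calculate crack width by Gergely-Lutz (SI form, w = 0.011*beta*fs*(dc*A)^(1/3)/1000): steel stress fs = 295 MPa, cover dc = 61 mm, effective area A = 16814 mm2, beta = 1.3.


w = 0.011 * beta * fs * (dc * A)^(1/3) / 1000
= 0.011 * 1.3 * 295 * (61 * 16814)^(1/3) / 1000
= 0.425 mm

0.425


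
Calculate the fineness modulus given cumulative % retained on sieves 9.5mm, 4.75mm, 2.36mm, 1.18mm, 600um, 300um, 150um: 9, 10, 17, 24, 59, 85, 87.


FM = sum(cumulative % retained) / 100
= 291 / 100
= 2.91

2.91


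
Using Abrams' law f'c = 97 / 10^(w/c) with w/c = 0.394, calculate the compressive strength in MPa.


f'c = 97 / 10^0.394
= 97 / 2.477
= 39.15 MPa

39.15


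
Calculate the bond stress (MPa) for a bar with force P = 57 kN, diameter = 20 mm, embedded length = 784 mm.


u = P / (pi * db * ld)
= 57 * 1000 / (pi * 20 * 784)
= 1.157 MPa

1.157


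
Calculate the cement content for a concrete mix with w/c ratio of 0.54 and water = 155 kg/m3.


Cement = water / (w/c)
= 155 / 0.54
= 287.0 kg/m3

287.0


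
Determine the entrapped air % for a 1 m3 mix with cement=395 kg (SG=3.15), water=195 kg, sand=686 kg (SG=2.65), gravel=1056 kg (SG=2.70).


Vol cement = 395 / (3.15 * 1000) = 0.125397 m3
Vol water = 195 / 1000 = 0.195 m3
Vol sand = 686 / (2.65 * 1000) = 0.258868 m3
Vol gravel = 1056 / (2.70 * 1000) = 0.391111 m3
Total solid + water volume = 0.970376 m3
Air = (1 - 0.970376) * 100 = 2.96%

2.96


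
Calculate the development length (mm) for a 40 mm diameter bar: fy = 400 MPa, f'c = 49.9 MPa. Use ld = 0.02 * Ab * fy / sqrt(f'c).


Ab = pi * 40^2 / 4 = 1256.637 mm2
ld = 0.02 * 1256.637 * 400 / sqrt(49.9)
= 1423.1 mm

1423.1


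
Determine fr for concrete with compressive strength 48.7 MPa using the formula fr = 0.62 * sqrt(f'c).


fr = 0.62 * sqrt(48.7)
= 4.327 MPa

4.327


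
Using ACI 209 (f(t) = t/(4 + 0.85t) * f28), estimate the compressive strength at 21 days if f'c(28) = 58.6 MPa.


f(21) = 21 / (4 + 0.85 * 21) * 58.6
= 21 / 21.85 * 58.6
= 56.32 MPa

56.32


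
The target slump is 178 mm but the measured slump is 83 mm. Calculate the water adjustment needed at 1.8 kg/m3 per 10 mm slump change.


Difference = 178 - 83 = 95 mm
Water adjustment = 95 * 1.8 / 10 = 17.1 kg/m3

17.1


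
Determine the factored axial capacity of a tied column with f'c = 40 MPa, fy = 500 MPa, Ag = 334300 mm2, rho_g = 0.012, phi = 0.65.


Ast = rho * Ag = 0.012 * 334300 = 4011.6 mm2
phi*Pn = 0.65 * 0.80 * (0.85 * 40 * (334300 - 4011.6) + 500 * 4011.6) / 1000
= 6882.51 kN

6882.51


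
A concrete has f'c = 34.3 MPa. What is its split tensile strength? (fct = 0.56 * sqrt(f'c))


fct = 0.56 * sqrt(34.3)
= 0.56 * 5.857
= 3.28 MPa

3.28


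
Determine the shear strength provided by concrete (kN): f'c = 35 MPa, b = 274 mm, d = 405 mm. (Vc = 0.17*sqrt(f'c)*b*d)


Vc = 0.17 * sqrt(35) * 274 * 405 / 1000
= 111.61 kN

111.61


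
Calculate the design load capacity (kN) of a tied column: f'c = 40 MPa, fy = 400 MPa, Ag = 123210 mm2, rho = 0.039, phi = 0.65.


Ast = rho * Ag = 0.039 * 123210 = 4805.19 mm2
phi*Pn = 0.65 * 0.80 * (0.85 * 40 * (123210 - 4805.19) + 400 * 4805.19) / 1000
= 3092.88 kN

3092.88


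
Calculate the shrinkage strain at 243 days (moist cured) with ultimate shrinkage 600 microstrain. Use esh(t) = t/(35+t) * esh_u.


esh(243) = 243 / (35 + 243) * 600
= 243 / 278 * 600
= 524.5 microstrain

524.5


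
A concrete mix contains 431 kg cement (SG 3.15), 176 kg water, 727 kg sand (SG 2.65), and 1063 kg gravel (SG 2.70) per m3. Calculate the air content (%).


Vol cement = 431 / (3.15 * 1000) = 0.136825 m3
Vol water = 176 / 1000 = 0.176 m3
Vol sand = 727 / (2.65 * 1000) = 0.27434 m3
Vol gravel = 1063 / (2.70 * 1000) = 0.393704 m3
Total solid + water volume = 0.980869 m3
Air = (1 - 0.980869) * 100 = 1.91%

1.91


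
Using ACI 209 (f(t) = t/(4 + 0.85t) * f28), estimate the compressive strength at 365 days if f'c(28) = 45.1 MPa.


f(365) = 365 / (4 + 0.85 * 365) * 45.1
= 365 / 314.25 * 45.1
= 52.38 MPa

52.38


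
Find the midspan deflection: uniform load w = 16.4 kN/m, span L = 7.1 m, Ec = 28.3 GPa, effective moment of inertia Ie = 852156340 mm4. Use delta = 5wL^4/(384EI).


Convert: L = 7.1 m = 7100 mm, Ec = 28.3 GPa = 28300 MPa
delta = 5 * 16.4 * 7100^4 / (384 * 28300 * 852156340)
= 22.5 mm

22.5


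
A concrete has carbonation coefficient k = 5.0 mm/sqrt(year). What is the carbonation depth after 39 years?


depth = k * sqrt(t)
= 5.0 * sqrt(39)
= 31.22 mm

31.22


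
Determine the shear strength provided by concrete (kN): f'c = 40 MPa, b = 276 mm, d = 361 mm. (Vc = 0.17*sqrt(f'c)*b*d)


Vc = 0.17 * sqrt(40) * 276 * 361 / 1000
= 107.13 kN

107.13


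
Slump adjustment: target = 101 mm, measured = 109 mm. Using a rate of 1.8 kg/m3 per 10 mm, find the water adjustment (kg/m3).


Difference = 101 - 109 = -8 mm
Water adjustment = -8 * 1.8 / 10 = -1.4 kg/m3

-1.4


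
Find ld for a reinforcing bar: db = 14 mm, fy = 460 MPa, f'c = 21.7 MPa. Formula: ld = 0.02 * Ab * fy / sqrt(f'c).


Ab = pi * 14^2 / 4 = 153.938 mm2
ld = 0.02 * 153.938 * 460 / sqrt(21.7)
= 304.0 mm

304.0


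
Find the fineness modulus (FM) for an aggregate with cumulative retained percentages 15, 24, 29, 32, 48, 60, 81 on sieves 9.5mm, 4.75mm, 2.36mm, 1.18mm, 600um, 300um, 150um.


FM = sum(cumulative % retained) / 100
= 289 / 100
= 2.89

2.89


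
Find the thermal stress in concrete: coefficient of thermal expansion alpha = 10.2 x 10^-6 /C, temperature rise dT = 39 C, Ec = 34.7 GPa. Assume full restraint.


sigma = alpha * dT * Ec
= 10.2e-6 * 39 * 34.7 * 1000
= 13.804 MPa

13.804


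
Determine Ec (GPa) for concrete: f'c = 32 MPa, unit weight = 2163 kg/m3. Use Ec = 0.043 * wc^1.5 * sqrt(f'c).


Ec = 0.043 * 2163^1.5 * sqrt(32) / 1000
= 24.47 GPa

24.47


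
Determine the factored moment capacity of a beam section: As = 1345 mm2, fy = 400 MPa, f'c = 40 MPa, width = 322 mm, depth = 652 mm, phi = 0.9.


a = As * fy / (0.85 * f'c * b)
= 1345 * 400 / (0.85 * 40 * 322)
= 49.1414 mm
Mn = As * fy * (d - a/2) / 10^6
= 337.557 kN-m
phi*Mn = 0.9 * 337.557 = 303.8 kN-m

303.8


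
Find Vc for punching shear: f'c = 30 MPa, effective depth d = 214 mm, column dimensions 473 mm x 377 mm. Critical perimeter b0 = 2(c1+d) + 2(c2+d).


b0 = 2*(473 + 214) + 2*(377 + 214) = 2556 mm
Vc = 0.33 * sqrt(30) * 2556 * 214 / 1000
= 988.67 kN

988.67


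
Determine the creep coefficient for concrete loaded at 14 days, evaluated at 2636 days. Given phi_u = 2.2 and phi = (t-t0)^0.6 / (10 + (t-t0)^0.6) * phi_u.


dt = 2636 - 14 = 2622
phi = 2622^0.6 / (10 + 2622^0.6) * 2.2
= 2.02

2.02


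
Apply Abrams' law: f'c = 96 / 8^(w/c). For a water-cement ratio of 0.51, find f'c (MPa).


f'c = 96 / 8^0.51
= 96 / 2.888
= 33.24 MPa

33.24


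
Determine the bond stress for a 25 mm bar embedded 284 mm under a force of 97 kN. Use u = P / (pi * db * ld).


u = P / (pi * db * ld)
= 97 * 1000 / (pi * 25 * 284)
= 4.349 MPa

4.349


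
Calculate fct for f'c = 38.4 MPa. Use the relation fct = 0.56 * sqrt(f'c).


fct = 0.56 * sqrt(38.4)
= 0.56 * 6.197
= 3.47 MPa

3.47


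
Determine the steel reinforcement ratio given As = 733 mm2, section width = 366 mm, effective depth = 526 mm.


rho = As / (b * d)
= 733 / (366 * 526)
= 0.0038

0.0038


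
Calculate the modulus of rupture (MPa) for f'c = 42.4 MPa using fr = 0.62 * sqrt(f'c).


fr = 0.62 * sqrt(42.4)
= 4.037 MPa

4.037


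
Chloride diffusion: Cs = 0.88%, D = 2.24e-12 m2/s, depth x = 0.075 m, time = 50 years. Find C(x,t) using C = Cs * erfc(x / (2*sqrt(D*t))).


t_seconds = 50 * 365.25 * 24 * 3600 = 1577880000.0 s
arg = 0.075 / (2 * sqrt(2.24e-12 * 1577880000.0))
= 0.6308
erfc(0.6308) = 0.3724
C = 0.88 * 0.3724 = 0.3277%

0.3277


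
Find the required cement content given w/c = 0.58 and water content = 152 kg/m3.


Cement = water / (w/c)
= 152 / 0.58
= 262.1 kg/m3

262.1


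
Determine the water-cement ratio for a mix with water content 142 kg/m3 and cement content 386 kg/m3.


w/c = water / cement
w/c = 142 / 386 = 0.368

0.368


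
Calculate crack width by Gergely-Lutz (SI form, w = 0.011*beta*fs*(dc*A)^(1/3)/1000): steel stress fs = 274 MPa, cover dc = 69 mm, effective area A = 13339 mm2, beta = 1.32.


w = 0.011 * beta * fs * (dc * A)^(1/3) / 1000
= 0.011 * 1.32 * 274 * (69 * 13339)^(1/3) / 1000
= 0.387 mm

0.387


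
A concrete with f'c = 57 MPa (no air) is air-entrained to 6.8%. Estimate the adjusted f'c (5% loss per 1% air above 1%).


Strength loss = (6.8 - 1) * 5 = 29.0%
f'c = 57 * (1 - 29.0/100)
= 40.47 MPa

40.47


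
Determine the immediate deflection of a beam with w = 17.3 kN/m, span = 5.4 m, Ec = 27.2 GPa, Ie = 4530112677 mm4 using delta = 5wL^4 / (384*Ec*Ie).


Convert: L = 5.4 m = 5400 mm, Ec = 27.2 GPa = 27200 MPa
delta = 5 * 17.3 * 5400^4 / (384 * 27200 * 4530112677)
= 1.55 mm

1.55


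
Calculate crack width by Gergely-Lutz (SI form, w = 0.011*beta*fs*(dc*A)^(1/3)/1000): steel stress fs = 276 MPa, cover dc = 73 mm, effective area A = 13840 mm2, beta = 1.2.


w = 0.011 * beta * fs * (dc * A)^(1/3) / 1000
= 0.011 * 1.2 * 276 * (73 * 13840)^(1/3) / 1000
= 0.366 mm

0.366


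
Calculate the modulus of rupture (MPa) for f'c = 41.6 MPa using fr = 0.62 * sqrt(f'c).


fr = 0.62 * sqrt(41.6)
= 3.999 MPa

3.999


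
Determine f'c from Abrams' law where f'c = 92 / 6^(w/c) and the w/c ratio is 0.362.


f'c = 92 / 6^0.362
= 92 / 1.913
= 48.09 MPa

48.09


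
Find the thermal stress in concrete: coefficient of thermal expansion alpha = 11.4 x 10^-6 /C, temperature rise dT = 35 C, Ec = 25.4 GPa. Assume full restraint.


sigma = alpha * dT * Ec
= 11.4e-6 * 35 * 25.4 * 1000
= 10.135 MPa

10.135


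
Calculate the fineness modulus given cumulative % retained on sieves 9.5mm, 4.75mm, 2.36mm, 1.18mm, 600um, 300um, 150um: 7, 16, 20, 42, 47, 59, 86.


FM = sum(cumulative % retained) / 100
= 277 / 100
= 2.77

2.77


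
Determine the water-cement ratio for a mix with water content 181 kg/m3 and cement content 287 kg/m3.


w/c = water / cement
w/c = 181 / 287 = 0.631

0.631


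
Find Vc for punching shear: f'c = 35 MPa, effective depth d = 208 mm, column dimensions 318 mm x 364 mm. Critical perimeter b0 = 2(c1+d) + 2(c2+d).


b0 = 2*(318 + 208) + 2*(364 + 208) = 2196 mm
Vc = 0.33 * sqrt(35) * 2196 * 208 / 1000
= 891.75 kN

891.75


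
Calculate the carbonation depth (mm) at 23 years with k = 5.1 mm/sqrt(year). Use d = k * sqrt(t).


depth = k * sqrt(t)
= 5.1 * sqrt(23)
= 24.46 mm

24.46


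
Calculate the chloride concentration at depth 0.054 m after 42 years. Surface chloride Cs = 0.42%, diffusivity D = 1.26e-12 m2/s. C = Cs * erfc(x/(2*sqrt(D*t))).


t_seconds = 42 * 365.25 * 24 * 3600 = 1325419200.0 s
arg = 0.054 / (2 * sqrt(1.26e-12 * 1325419200.0))
= 0.6607
erfc(0.6607) = 0.3501
C = 0.42 * 0.3501 = 0.147%

0.147


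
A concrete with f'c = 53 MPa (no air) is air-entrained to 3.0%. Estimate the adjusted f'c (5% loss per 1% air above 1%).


Strength loss = (3.0 - 1) * 5 = 10.0%
f'c = 53 * (1 - 10.0/100)
= 47.7 MPa

47.7


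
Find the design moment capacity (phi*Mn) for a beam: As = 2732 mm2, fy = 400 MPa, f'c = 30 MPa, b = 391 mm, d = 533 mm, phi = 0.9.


a = As * fy / (0.85 * f'c * b)
= 2732 * 400 / (0.85 * 30 * 391)
= 109.6033 mm
Mn = As * fy * (d - a/2) / 10^6
= 522.5751 kN-m
phi*Mn = 0.9 * 522.5751 = 470.32 kN-m

470.32


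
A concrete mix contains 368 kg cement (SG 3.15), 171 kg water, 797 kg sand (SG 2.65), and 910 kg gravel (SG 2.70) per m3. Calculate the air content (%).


Vol cement = 368 / (3.15 * 1000) = 0.116825 m3
Vol water = 171 / 1000 = 0.171 m3
Vol sand = 797 / (2.65 * 1000) = 0.300755 m3
Vol gravel = 910 / (2.70 * 1000) = 0.337037 m3
Total solid + water volume = 0.925617 m3
Air = (1 - 0.925617) * 100 = 7.44%

7.44


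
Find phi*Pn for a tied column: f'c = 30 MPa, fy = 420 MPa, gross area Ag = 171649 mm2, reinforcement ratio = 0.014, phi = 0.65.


Ast = rho * Ag = 0.014 * 171649 = 2403.086 mm2
phi*Pn = 0.65 * 0.80 * (0.85 * 30 * (171649 - 2403.086) + 420 * 2403.086) / 1000
= 2769.03 kN

2769.03


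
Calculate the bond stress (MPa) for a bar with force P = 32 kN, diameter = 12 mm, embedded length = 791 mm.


u = P / (pi * db * ld)
= 32 * 1000 / (pi * 12 * 791)
= 1.073 MPa

1.073


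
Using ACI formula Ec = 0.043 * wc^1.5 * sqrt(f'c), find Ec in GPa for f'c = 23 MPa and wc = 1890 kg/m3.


Ec = 0.043 * 1890^1.5 * sqrt(23) / 1000
= 16.94 GPa

16.94


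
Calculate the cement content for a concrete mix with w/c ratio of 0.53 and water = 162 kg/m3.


Cement = water / (w/c)
= 162 / 0.53
= 305.7 kg/m3

305.7


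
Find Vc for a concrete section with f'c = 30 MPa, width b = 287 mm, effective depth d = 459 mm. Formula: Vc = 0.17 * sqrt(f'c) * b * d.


Vc = 0.17 * sqrt(30) * 287 * 459 / 1000
= 122.66 kN

122.66


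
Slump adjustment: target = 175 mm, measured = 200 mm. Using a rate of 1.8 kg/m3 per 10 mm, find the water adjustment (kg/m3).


Difference = 175 - 200 = -25 mm
Water adjustment = -25 * 1.8 / 10 = -4.5 kg/m3

-4.5


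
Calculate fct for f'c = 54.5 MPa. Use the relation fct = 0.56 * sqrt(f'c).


fct = 0.56 * sqrt(54.5)
= 0.56 * 7.382
= 4.134 MPa

4.134


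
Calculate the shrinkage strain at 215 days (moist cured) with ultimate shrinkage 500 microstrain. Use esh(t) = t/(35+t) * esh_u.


esh(215) = 215 / (35 + 215) * 500
= 215 / 250 * 500
= 430.0 microstrain

430.0


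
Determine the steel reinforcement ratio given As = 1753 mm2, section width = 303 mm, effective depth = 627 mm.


rho = As / (b * d)
= 1753 / (303 * 627)
= 0.0092

0.0092


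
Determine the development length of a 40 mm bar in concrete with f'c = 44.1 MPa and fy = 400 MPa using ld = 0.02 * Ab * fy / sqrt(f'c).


Ab = pi * 40^2 / 4 = 1256.637 mm2
ld = 0.02 * 1256.637 * 400 / sqrt(44.1)
= 1513.8 mm

1513.8


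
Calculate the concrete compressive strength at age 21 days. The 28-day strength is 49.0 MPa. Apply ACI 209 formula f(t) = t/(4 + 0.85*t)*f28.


f(21) = 21 / (4 + 0.85 * 21) * 49.0
= 21 / 21.85 * 49.0
= 47.09 MPa

47.09


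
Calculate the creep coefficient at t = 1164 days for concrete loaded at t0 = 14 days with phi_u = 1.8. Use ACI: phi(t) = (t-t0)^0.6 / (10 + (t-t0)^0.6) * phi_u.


dt = 1164 - 14 = 1150
phi = 1150^0.6 / (10 + 1150^0.6) * 1.8
= 1.571

1.571


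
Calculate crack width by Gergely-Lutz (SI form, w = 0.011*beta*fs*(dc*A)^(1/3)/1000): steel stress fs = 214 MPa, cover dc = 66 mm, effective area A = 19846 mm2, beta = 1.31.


w = 0.011 * beta * fs * (dc * A)^(1/3) / 1000
= 0.011 * 1.31 * 214 * (66 * 19846)^(1/3) / 1000
= 0.337 mm

0.337


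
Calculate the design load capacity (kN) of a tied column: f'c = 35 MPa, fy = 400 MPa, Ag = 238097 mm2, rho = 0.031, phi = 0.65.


Ast = rho * Ag = 0.031 * 238097 = 7381.007 mm2
phi*Pn = 0.65 * 0.80 * (0.85 * 35 * (238097 - 7381.007) + 400 * 7381.007) / 1000
= 5104.43 kN

5104.43


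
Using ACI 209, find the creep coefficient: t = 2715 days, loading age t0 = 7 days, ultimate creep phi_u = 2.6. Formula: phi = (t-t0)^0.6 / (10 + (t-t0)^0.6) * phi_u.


dt = 2715 - 7 = 2708
phi = 2708^0.6 / (10 + 2708^0.6) * 2.6
= 2.392

2.392


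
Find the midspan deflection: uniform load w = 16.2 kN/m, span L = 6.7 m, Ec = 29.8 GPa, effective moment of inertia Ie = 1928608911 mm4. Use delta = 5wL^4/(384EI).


Convert: L = 6.7 m = 6700 mm, Ec = 29.8 GPa = 29800 MPa
delta = 5 * 16.2 * 6700^4 / (384 * 29800 * 1928608911)
= 7.4 mm

7.4


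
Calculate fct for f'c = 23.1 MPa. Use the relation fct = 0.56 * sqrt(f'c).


fct = 0.56 * sqrt(23.1)
= 0.56 * 4.806
= 2.691 MPa

2.691


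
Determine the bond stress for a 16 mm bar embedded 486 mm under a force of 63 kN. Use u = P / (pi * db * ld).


u = P / (pi * db * ld)
= 63 * 1000 / (pi * 16 * 486)
= 2.579 MPa

2.579


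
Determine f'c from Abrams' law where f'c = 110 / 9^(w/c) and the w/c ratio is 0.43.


f'c = 110 / 9^0.43
= 110 / 2.572
= 42.76 MPa

42.76


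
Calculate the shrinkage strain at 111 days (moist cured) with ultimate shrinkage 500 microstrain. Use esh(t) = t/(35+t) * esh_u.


esh(111) = 111 / (35 + 111) * 500
= 111 / 146 * 500
= 380.1 microstrain

380.1


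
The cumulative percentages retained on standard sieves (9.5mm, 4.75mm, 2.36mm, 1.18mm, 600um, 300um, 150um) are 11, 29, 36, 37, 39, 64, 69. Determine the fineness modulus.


FM = sum(cumulative % retained) / 100
= 285 / 100
= 2.85

2.85


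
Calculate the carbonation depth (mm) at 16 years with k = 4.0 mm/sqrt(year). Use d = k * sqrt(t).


depth = k * sqrt(t)
= 4.0 * sqrt(16)
= 16.0 mm

16.0


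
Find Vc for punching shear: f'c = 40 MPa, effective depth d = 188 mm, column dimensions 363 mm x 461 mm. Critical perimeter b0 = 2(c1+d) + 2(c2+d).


b0 = 2*(363 + 188) + 2*(461 + 188) = 2400 mm
Vc = 0.33 * sqrt(40) * 2400 * 188 / 1000
= 941.7 kN

941.7


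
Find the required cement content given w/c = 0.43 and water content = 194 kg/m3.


Cement = water / (w/c)
= 194 / 0.43
= 451.2 kg/m3

451.2


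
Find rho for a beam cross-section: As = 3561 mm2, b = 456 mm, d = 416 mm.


rho = As / (b * d)
= 3561 / (456 * 416)
= 0.0188

0.0188


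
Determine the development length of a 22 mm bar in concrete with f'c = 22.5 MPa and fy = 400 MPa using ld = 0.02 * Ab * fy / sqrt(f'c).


Ab = pi * 22^2 / 4 = 380.133 mm2
ld = 0.02 * 380.133 * 400 / sqrt(22.5)
= 641.1 mm

641.1


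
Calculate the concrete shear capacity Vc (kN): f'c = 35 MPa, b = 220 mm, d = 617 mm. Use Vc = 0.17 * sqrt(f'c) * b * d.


Vc = 0.17 * sqrt(35) * 220 * 617 / 1000
= 136.52 kN

136.52


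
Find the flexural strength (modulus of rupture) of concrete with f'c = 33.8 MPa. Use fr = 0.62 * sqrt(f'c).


fr = 0.62 * sqrt(33.8)
= 3.605 MPa

3.605


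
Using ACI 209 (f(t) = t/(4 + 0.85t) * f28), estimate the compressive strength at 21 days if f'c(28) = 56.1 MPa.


f(21) = 21 / (4 + 0.85 * 21) * 56.1
= 21 / 21.85 * 56.1
= 53.92 MPa

53.92


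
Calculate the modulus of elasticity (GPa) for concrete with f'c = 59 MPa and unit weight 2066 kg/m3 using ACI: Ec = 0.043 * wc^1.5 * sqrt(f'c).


Ec = 0.043 * 2066^1.5 * sqrt(59) / 1000
= 31.02 GPa

31.02


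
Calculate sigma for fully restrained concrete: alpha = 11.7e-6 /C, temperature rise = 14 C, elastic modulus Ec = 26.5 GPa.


sigma = alpha * dT * Ec
= 11.7e-6 * 14 * 26.5 * 1000
= 4.341 MPa

4.341


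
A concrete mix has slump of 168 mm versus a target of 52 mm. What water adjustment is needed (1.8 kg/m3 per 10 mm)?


Difference = 52 - 168 = -116 mm
Water adjustment = -116 * 1.8 / 10 = -20.9 kg/m3

-20.9


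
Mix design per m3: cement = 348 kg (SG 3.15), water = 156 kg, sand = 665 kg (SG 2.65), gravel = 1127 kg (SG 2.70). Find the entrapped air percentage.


Vol cement = 348 / (3.15 * 1000) = 0.110476 m3
Vol water = 156 / 1000 = 0.156 m3
Vol sand = 665 / (2.65 * 1000) = 0.250943 m3
Vol gravel = 1127 / (2.70 * 1000) = 0.417407 m3
Total solid + water volume = 0.934827 m3
Air = (1 - 0.934827) * 100 = 6.52%

6.52


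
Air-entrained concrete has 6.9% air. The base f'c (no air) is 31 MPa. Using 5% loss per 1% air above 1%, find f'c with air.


Strength loss = (6.9 - 1) * 5 = 29.5%
f'c = 31 * (1 - 29.5/100)
= 21.86 MPa

21.86


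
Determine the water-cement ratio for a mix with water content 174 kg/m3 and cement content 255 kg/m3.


w/c = water / cement
w/c = 174 / 255 = 0.682

0.682


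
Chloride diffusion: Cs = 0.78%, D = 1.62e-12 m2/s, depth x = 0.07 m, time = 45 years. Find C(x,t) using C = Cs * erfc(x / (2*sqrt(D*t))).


t_seconds = 45 * 365.25 * 24 * 3600 = 1420092000.0 s
arg = 0.07 / (2 * sqrt(1.62e-12 * 1420092000.0))
= 0.7297
erfc(0.7297) = 0.3021
C = 0.78 * 0.3021 = 0.2356%

0.2356


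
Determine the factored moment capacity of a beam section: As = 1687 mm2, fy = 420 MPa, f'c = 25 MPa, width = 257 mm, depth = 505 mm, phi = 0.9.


a = As * fy / (0.85 * f'c * b)
= 1687 * 420 / (0.85 * 25 * 257)
= 129.7395 mm
Mn = As * fy * (d - a/2) / 10^6
= 311.8499 kN-m
phi*Mn = 0.9 * 311.8499 = 280.66 kN-m

280.66


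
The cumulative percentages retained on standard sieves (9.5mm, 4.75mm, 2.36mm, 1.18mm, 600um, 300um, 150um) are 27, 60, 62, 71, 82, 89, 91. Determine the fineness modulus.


FM = sum(cumulative % retained) / 100
= 482 / 100
= 4.82

4.82


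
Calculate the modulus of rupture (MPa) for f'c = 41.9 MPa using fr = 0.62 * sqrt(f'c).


fr = 0.62 * sqrt(41.9)
= 4.013 MPa

4.013


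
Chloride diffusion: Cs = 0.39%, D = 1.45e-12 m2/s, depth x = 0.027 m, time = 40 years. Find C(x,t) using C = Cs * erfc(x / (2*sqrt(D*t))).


t_seconds = 40 * 365.25 * 24 * 3600 = 1262304000.0 s
arg = 0.027 / (2 * sqrt(1.45e-12 * 1262304000.0))
= 0.3155
erfc(0.3155) = 0.6554
C = 0.39 * 0.6554 = 0.2556%

0.2556


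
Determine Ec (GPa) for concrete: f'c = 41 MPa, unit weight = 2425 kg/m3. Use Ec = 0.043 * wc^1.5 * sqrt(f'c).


Ec = 0.043 * 2425^1.5 * sqrt(41) / 1000
= 32.88 GPa

32.88


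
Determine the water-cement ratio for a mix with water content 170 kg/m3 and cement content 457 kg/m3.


w/c = water / cement
w/c = 170 / 457 = 0.372

0.372


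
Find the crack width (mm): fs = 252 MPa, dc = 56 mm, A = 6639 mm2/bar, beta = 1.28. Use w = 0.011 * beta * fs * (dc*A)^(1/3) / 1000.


w = 0.011 * beta * fs * (dc * A)^(1/3) / 1000
= 0.011 * 1.28 * 252 * (56 * 6639)^(1/3) / 1000
= 0.255 mm

0.255


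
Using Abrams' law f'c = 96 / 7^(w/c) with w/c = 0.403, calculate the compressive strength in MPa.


f'c = 96 / 7^0.403
= 96 / 2.191
= 43.82 MPa

43.82


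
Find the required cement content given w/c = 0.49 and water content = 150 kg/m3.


Cement = water / (w/c)
= 150 / 0.49
= 306.1 kg/m3

306.1


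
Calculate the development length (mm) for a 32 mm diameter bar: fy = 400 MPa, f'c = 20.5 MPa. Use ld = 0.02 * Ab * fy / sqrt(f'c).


Ab = pi * 32^2 / 4 = 804.248 mm2
ld = 0.02 * 804.248 * 400 / sqrt(20.5)
= 1421.0 mm

1421.0


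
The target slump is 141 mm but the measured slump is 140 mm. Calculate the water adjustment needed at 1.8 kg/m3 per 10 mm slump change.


Difference = 141 - 140 = 1 mm
Water adjustment = 1 * 1.8 / 10 = 0.2 kg/m3

0.2


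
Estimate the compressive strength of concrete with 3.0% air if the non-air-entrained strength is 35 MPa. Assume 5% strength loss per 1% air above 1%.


Strength loss = (3.0 - 1) * 5 = 10.0%
f'c = 35 * (1 - 10.0/100)
= 31.5 MPa

31.5


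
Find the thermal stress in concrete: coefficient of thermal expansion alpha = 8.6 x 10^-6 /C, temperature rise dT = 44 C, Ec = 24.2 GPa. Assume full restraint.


sigma = alpha * dT * Ec
= 8.6e-6 * 44 * 24.2 * 1000
= 9.157 MPa

9.157


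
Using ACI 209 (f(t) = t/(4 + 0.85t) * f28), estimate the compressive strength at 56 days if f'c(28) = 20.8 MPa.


f(56) = 56 / (4 + 0.85 * 56) * 20.8
= 56 / 51.6 * 20.8
= 22.57 MPa

22.57


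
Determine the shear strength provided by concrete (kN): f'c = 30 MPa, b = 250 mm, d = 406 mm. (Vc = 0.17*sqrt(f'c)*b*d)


Vc = 0.17 * sqrt(30) * 250 * 406 / 1000
= 94.51 kN

94.51


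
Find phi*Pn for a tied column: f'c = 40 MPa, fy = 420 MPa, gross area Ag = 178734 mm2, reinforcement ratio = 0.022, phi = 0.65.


Ast = rho * Ag = 0.022 * 178734 = 3932.148 mm2
phi*Pn = 0.65 * 0.80 * (0.85 * 40 * (178734 - 3932.148) + 420 * 3932.148) / 1000
= 3949.28 kN

3949.28


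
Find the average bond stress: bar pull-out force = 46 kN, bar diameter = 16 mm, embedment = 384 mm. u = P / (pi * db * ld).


u = P / (pi * db * ld)
= 46 * 1000 / (pi * 16 * 384)
= 2.383 MPa

2.383


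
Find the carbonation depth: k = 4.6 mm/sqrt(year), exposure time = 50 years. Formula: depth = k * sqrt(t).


depth = k * sqrt(t)
= 4.6 * sqrt(50)
= 32.53 mm

32.53


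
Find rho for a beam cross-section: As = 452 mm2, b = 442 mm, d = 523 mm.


rho = As / (b * d)
= 452 / (442 * 523)
= 0.002

0.002


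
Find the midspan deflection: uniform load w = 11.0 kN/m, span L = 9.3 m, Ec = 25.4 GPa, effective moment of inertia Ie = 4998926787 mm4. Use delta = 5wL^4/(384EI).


Convert: L = 9.3 m = 9300 mm, Ec = 25.4 GPa = 25400 MPa
delta = 5 * 11.0 * 9300^4 / (384 * 25400 * 4998926787)
= 8.44 mm

8.44


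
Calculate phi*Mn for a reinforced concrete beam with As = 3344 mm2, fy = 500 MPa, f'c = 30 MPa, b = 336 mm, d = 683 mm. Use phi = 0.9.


a = As * fy / (0.85 * f'c * b)
= 3344 * 500 / (0.85 * 30 * 336)
= 195.1447 mm
Mn = As * fy * (d - a/2) / 10^6
= 978.835 kN-m
phi*Mn = 0.9 * 978.835 = 880.95 kN-m

880.95


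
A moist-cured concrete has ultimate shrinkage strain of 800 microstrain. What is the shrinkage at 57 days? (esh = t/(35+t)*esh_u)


esh(57) = 57 / (35 + 57) * 800
= 57 / 92 * 800
= 495.7 microstrain

495.7


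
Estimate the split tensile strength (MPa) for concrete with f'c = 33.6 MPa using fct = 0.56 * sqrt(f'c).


fct = 0.56 * sqrt(33.6)
= 0.56 * 5.797
= 3.246 MPa

3.246


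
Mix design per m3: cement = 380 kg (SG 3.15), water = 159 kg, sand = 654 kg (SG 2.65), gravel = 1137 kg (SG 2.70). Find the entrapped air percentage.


Vol cement = 380 / (3.15 * 1000) = 0.120635 m3
Vol water = 159 / 1000 = 0.159 m3
Vol sand = 654 / (2.65 * 1000) = 0.246792 m3
Vol gravel = 1137 / (2.70 * 1000) = 0.421111 m3
Total solid + water volume = 0.947538 m3
Air = (1 - 0.947538) * 100 = 5.25%

5.25


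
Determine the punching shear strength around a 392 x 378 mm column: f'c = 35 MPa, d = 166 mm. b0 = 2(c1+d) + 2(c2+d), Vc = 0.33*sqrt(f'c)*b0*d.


b0 = 2*(392 + 166) + 2*(378 + 166) = 2204 mm
Vc = 0.33 * sqrt(35) * 2204 * 166 / 1000
= 714.28 kN

714.28


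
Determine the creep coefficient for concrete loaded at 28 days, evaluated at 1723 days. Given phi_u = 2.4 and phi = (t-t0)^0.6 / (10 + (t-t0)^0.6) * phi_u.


dt = 1723 - 28 = 1695
phi = 1695^0.6 / (10 + 1695^0.6) * 2.4
= 2.152

2.152


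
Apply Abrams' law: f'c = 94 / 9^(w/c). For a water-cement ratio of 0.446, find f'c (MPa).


f'c = 94 / 9^0.446
= 94 / 2.664
= 35.28 MPa

35.28


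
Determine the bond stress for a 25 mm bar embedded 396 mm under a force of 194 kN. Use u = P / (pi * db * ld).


u = P / (pi * db * ld)
= 194 * 1000 / (pi * 25 * 396)
= 6.238 MPa

6.238


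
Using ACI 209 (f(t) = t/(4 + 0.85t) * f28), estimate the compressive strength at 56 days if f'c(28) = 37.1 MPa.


f(56) = 56 / (4 + 0.85 * 56) * 37.1
= 56 / 51.6 * 37.1
= 40.26 MPa

40.26


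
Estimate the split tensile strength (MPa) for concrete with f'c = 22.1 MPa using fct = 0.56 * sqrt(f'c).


fct = 0.56 * sqrt(22.1)
= 0.56 * 4.701
= 2.633 MPa

2.633


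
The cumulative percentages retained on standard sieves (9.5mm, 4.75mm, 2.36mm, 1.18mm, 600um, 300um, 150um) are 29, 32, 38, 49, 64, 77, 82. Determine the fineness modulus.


FM = sum(cumulative % retained) / 100
= 371 / 100
= 3.71

3.71


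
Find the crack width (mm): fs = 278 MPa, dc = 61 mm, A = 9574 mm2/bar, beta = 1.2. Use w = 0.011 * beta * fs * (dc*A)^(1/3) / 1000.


w = 0.011 * beta * fs * (dc * A)^(1/3) / 1000
= 0.011 * 1.2 * 278 * (61 * 9574)^(1/3) / 1000
= 0.307 mm

0.307


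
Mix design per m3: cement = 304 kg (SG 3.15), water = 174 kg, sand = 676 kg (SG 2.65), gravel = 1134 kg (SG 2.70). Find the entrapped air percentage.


Vol cement = 304 / (3.15 * 1000) = 0.096508 m3
Vol water = 174 / 1000 = 0.174 m3
Vol sand = 676 / (2.65 * 1000) = 0.255094 m3
Vol gravel = 1134 / (2.70 * 1000) = 0.42 m3
Total solid + water volume = 0.945602 m3
Air = (1 - 0.945602) * 100 = 5.44%

5.44


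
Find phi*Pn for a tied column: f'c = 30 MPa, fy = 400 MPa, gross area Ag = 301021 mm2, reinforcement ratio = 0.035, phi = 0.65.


Ast = rho * Ag = 0.035 * 301021 = 10535.735 mm2
phi*Pn = 0.65 * 0.80 * (0.85 * 30 * (301021 - 10535.735) + 400 * 10535.735) / 1000
= 6043.27 kN

6043.27


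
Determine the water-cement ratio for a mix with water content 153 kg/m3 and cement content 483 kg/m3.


w/c = water / cement
w/c = 153 / 483 = 0.317

0.317


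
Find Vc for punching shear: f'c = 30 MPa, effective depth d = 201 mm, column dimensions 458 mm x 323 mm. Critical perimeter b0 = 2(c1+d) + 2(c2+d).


b0 = 2*(458 + 201) + 2*(323 + 201) = 2366 mm
Vc = 0.33 * sqrt(30) * 2366 * 201 / 1000
= 859.58 kN

859.58


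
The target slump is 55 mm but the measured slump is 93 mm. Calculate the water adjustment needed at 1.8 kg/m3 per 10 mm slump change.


Difference = 55 - 93 = -38 mm
Water adjustment = -38 * 1.8 / 10 = -6.8 kg/m3

-6.8


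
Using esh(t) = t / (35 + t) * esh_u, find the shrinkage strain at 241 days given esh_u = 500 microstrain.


esh(241) = 241 / (35 + 241) * 500
= 241 / 276 * 500
= 436.6 microstrain

436.6


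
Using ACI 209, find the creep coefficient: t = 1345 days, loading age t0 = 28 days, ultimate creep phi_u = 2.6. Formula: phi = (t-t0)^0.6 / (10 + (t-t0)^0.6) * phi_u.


dt = 1345 - 28 = 1317
phi = 1317^0.6 / (10 + 1317^0.6) * 2.6
= 2.292

2.292


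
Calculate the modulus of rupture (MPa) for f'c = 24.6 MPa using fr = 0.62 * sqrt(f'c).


fr = 0.62 * sqrt(24.6)
= 3.075 MPa

3.075


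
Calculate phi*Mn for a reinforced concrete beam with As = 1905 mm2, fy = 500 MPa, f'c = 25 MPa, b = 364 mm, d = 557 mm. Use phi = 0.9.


a = As * fy / (0.85 * f'c * b)
= 1905 * 500 / (0.85 * 25 * 364)
= 123.1416 mm
Mn = As * fy * (d - a/2) / 10^6
= 471.8963 kN-m
phi*Mn = 0.9 * 471.8963 = 424.71 kN-m

424.71


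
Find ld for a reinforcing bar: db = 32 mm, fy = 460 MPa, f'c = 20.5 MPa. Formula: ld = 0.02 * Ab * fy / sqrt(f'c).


Ab = pi * 32^2 / 4 = 804.248 mm2
ld = 0.02 * 804.248 * 460 / sqrt(20.5)
= 1634.2 mm

1634.2


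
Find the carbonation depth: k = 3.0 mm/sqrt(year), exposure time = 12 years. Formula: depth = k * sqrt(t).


depth = k * sqrt(t)
= 3.0 * sqrt(12)
= 10.39 mm

10.39


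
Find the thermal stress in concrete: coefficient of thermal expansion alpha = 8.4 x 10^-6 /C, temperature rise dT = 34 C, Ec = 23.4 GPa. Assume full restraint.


sigma = alpha * dT * Ec
= 8.4e-6 * 34 * 23.4 * 1000
= 6.683 MPa

6.683


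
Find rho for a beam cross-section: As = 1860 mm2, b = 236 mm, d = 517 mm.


rho = As / (b * d)
= 1860 / (236 * 517)
= 0.0152

0.0152


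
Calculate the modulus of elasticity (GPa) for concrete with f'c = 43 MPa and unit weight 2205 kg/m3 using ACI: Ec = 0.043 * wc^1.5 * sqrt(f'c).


Ec = 0.043 * 2205^1.5 * sqrt(43) / 1000
= 29.2 GPa

29.2


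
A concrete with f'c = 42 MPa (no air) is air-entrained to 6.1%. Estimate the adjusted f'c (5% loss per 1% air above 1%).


Strength loss = (6.1 - 1) * 5 = 25.5%
f'c = 42 * (1 - 25.5/100)
= 31.29 MPa

31.29


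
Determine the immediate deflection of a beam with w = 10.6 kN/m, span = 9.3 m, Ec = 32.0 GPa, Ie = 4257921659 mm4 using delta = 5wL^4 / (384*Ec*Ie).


Convert: L = 9.3 m = 9300 mm, Ec = 32.0 GPa = 32000 MPa
delta = 5 * 10.6 * 9300^4 / (384 * 32000 * 4257921659)
= 7.58 mm

7.58


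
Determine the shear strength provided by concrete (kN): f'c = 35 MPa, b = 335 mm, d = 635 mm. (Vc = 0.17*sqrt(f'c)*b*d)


Vc = 0.17 * sqrt(35) * 335 * 635 / 1000
= 213.94 kN

213.94


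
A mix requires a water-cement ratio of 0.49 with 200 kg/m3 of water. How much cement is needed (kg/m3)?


Cement = water / (w/c)
= 200 / 0.49
= 408.2 kg/m3

408.2


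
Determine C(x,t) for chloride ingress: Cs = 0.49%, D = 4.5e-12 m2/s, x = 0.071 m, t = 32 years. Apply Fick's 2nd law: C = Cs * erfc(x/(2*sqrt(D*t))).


t_seconds = 32 * 365.25 * 24 * 3600 = 1009843200.0 s
arg = 0.071 / (2 * sqrt(4.5e-12 * 1009843200.0))
= 0.5266
erfc(0.5266) = 0.4564
C = 0.49 * 0.4564 = 0.2236%

0.2236


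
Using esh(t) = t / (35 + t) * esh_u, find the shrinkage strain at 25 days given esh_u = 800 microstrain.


esh(25) = 25 / (35 + 25) * 800
= 25 / 60 * 800
= 333.3 microstrain

333.3


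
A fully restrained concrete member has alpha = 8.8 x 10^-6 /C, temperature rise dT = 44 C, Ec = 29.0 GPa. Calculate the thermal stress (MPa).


sigma = alpha * dT * Ec
= 8.8e-6 * 44 * 29.0 * 1000
= 11.229 MPa

11.229


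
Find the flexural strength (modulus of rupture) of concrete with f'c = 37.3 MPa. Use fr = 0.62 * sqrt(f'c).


fr = 0.62 * sqrt(37.3)
= 3.787 MPa

3.787


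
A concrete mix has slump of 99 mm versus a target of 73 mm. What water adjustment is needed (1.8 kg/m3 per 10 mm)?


Difference = 73 - 99 = -26 mm
Water adjustment = -26 * 1.8 / 10 = -4.7 kg/m3

-4.7


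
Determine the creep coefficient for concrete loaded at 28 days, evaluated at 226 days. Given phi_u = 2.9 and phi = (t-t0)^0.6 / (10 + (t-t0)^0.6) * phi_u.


dt = 226 - 28 = 198
phi = 198^0.6 / (10 + 198^0.6) * 2.9
= 2.044

2.044


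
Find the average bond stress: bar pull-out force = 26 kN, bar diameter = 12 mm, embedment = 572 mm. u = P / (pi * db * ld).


u = P / (pi * db * ld)
= 26 * 1000 / (pi * 12 * 572)
= 1.206 MPa

1.206


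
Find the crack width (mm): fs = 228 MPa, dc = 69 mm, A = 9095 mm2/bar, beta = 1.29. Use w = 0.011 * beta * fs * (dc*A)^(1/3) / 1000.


w = 0.011 * beta * fs * (dc * A)^(1/3) / 1000
= 0.011 * 1.29 * 228 * (69 * 9095)^(1/3) / 1000
= 0.277 mm

0.277


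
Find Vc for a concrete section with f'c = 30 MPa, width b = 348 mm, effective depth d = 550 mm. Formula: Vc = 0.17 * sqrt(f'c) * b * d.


Vc = 0.17 * sqrt(30) * 348 * 550 / 1000
= 178.22 kN

178.22


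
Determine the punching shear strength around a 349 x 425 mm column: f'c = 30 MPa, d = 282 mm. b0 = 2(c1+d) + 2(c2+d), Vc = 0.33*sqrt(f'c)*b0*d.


b0 = 2*(349 + 282) + 2*(425 + 282) = 2676 mm
Vc = 0.33 * sqrt(30) * 2676 * 282 / 1000
= 1363.99 kN

1363.99


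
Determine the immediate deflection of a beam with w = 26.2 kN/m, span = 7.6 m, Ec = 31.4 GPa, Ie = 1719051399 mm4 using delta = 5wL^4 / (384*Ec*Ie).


Convert: L = 7.6 m = 7600 mm, Ec = 31.4 GPa = 31400 MPa
delta = 5 * 26.2 * 7600^4 / (384 * 31400 * 1719051399)
= 21.09 mm

21.09


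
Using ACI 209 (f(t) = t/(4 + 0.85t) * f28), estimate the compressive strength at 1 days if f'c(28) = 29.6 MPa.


f(1) = 1 / (4 + 0.85 * 1) * 29.6
= 1 / 4.85 * 29.6
= 6.1 MPa

6.1


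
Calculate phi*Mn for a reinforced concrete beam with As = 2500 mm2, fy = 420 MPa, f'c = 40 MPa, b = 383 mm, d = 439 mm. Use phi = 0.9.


a = As * fy / (0.85 * f'c * b)
= 2500 * 420 / (0.85 * 40 * 383)
= 80.6328 mm
Mn = As * fy * (d - a/2) / 10^6
= 418.6178 kN-m
phi*Mn = 0.9 * 418.6178 = 376.76 kN-m

376.76


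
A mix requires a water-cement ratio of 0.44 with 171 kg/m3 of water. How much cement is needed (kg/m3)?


Cement = water / (w/c)
= 171 / 0.44
= 388.6 kg/m3

388.6


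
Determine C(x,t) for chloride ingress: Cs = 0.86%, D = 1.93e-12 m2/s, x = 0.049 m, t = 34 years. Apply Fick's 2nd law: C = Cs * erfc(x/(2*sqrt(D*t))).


t_seconds = 34 * 365.25 * 24 * 3600 = 1072958400.0 s
arg = 0.049 / (2 * sqrt(1.93e-12 * 1072958400.0))
= 0.5384
erfc(0.5384) = 0.4464
C = 0.86 * 0.4464 = 0.3839%

0.3839
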